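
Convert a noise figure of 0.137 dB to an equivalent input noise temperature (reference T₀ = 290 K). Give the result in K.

F = 10^(0.137/10) = 1.03205
T_e = (F − 1)·T₀ = (1.03205 − 1) × 290 = 9.29 K

9.29 K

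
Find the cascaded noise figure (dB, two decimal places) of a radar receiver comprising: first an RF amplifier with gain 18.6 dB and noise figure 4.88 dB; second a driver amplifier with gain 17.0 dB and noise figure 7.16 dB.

Convert to linear (a loss of L dB is a gain of −L dB): F_i = 10^(NF_i/10), G_i = 10^(G_i,dB/10)
  Stage 1: F_1 = 10^(4.88/10) = 3.076, G_1 = 10^(18.6/10) = 72.44
  Stage 2: F_2 = 10^(7.16/10) = 5.200, G_2 = 10^(17.0/10) = 50.12
Friis cascade:
  F = 3.076 + (5.200 − 1)/72.44 = 3.134
NF = 10 log₁₀(3.134) = 4.96 dB

4.96 dB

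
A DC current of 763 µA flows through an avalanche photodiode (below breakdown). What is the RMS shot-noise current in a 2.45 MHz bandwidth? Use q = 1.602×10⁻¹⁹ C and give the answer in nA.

I_n = √(2qI·B)
2qI·B = 2 × 1.602×10⁻¹⁹ × 7.63×10⁻⁴ × 2.45×10⁶ = 5.99×10⁻¹⁶ A²
I_n = √(5.99×10⁻¹⁶) = 2.45×10⁻⁸ A = 24.5 nA

24.5 nA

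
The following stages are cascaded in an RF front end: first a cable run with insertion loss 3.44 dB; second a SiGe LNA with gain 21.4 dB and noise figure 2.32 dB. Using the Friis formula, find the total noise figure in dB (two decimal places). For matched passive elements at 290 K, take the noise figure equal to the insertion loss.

5.76 dB

Convert to linear (a loss of L dB is a gain of −L dB): F_i = 10^(NF_i/10), G_i = 10^(G_i,dB/10)
  Stage 1: F_1 = 10^(3.44/10) = 2.208, G_1 = 10^(−3.44/10) = 0.4529
  Stage 2: F_2 = 10^(2.32/10) = 1.706, G_2 = 10^(21.4/10) = 138.0
Friis cascade:
  F = 2.208 + (1.706 − 1)/0.4529 = 3.767
NF = 10 log₁₀(3.767) = 5.76 dB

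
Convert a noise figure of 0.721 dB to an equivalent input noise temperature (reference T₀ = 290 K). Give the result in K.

52.4 K

F = 10^(0.721/10) = 1.18059
T_e = (F − 1)·T₀ = (1.18059 − 1) × 290 = 52.4 K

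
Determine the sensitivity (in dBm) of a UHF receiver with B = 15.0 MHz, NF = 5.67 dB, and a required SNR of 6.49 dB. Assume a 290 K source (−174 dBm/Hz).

−90.1 dBm

Sensitivity = −174 + 10 log₁₀(B) + NF + SNR_min
= −174 + 71.76 + 5.67 + 6.49
= −90.08 dBm → −90.1 dBm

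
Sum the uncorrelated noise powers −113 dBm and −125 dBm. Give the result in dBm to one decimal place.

Convert to linear, add, convert back:
P₁ = 5.01×10⁻¹⁵ W, P₂ = 3.16×10⁻¹⁶ W
P_tot = 5.33×10⁻¹⁵ W → 10 log₁₀(P_tot / 10⁻³) = −112.7 dBm

−112.7 dBm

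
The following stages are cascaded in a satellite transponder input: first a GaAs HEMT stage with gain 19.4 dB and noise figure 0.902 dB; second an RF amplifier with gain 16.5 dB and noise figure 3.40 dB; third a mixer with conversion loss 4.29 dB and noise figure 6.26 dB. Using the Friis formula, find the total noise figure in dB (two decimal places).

0.95 dB

Convert to linear (a loss of L dB is a gain of −L dB): F_i = 10^(NF_i/10), G_i = 10^(G_i,dB/10)
  Stage 1: F_1 = 10^(0.902/10) = 1.231, G_1 = 10^(19.4/10) = 87.10
  Stage 2: F_2 = 10^(3.40/10) = 2.188, G_2 = 10^(16.5/10) = 44.67
  Stage 3: F_3 = 10^(6.26/10) = 4.227, G_3 = 10^(−4.29/10) = 0.3724
Friis cascade:
  F = 1.231 + (2.188 − 1)/87.10 + (4.227 − 1)/3890 = 1.245
NF = 10 log₁₀(1.245) = 0.95 dB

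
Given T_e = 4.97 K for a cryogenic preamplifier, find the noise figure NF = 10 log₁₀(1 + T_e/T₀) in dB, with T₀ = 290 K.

F = 1 + T_e/T₀ = 1 + 4.97/290 = 1.01714
NF = 10 log₁₀(1.01714) = 0.074 dB

0.074 dB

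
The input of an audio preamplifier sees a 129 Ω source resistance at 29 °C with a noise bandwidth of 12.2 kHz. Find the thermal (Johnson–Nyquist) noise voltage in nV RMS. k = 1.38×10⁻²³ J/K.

162 nV

T = 29 °C + 273.15 = 302.15 K
V_n = √(4kTRB)
4kTRB = 4 × 1.38×10⁻²³ × 302.15 × 1.29×10² × 1.22×10⁴ = 2.62×10⁻¹⁴ V²
V_n = √(2.62×10⁻¹⁴) = 1.62×10⁻⁷ V = 162 nV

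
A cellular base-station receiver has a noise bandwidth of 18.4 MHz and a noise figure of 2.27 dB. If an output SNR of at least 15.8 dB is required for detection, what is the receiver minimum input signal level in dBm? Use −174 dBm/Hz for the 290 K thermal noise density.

Sensitivity = −174 + 10 log₁₀(B) + NF + SNR_min
= −174 + 72.65 + 2.27 + 15.8
= −83.28 dBm → −83.3 dBm

−83.3 dBm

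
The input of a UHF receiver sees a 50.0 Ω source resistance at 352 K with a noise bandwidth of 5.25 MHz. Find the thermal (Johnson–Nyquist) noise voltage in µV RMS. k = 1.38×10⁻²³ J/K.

2.26 µV

V_n = √(4kTRB)
4kTRB = 4 × 1.38×10⁻²³ × 352 × 5.00×10¹ × 5.25×10⁶ = 5.10×10⁻¹² V²
V_n = √(5.10×10⁻¹²) = 2.26×10⁻⁶ V = 2.26 µV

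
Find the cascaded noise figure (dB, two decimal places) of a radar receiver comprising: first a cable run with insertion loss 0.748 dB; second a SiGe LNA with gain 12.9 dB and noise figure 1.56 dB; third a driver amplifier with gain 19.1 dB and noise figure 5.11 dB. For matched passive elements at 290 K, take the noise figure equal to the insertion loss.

2.64 dB

Convert to linear (a loss of L dB is a gain of −L dB): F_i = 10^(NF_i/10), G_i = 10^(G_i,dB/10)
  Stage 1: F_1 = 10^(0.748/10) = 1.188, G_1 = 10^(−0.748/10) = 0.8418
  Stage 2: F_2 = 10^(1.56/10) = 1.432, G_2 = 10^(12.9/10) = 19.50
  Stage 3: F_3 = 10^(5.11/10) = 3.243, G_3 = 10^(19.1/10) = 81.28
Friis cascade:
  F = 1.188 + (1.432 − 1)/0.8418 + (3.243 − 1)/16.41 = 1.838
NF = 10 log₁₀(1.838) = 2.64 dB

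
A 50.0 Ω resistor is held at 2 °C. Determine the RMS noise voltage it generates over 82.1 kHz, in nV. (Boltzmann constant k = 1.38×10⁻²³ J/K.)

T = 2 °C + 273.15 = 275.15 K
V_n = √(4kTRB)
4kTRB = 4 × 1.38×10⁻²³ × 275.15 × 5.00×10¹ × 8.21×10⁴ = 6.23×10⁻¹⁴ V²
V_n = √(6.23×10⁻¹⁴) = 2.50×10⁻⁷ V = 250 nV

250 nV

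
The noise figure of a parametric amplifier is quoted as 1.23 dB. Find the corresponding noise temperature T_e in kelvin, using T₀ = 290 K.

F = 10^(1.23/10) = 1.32739
T_e = (F − 1)·T₀ = (1.32739 − 1) × 290 = 94.9 K

94.9 K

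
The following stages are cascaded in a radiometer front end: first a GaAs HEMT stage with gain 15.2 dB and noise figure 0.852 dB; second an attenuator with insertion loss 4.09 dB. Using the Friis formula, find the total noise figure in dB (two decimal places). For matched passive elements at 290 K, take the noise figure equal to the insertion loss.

1.02 dB

Convert to linear (a loss of L dB is a gain of −L dB): F_i = 10^(NF_i/10), G_i = 10^(G_i,dB/10)
  Stage 1: F_1 = 10^(0.852/10) = 1.217, G_1 = 10^(15.2/10) = 33.11
  Stage 2: F_2 = 10^(4.09/10) = 2.564, G_2 = 10^(−4.09/10) = 0.3899
Friis cascade:
  F = 1.217 + (2.564 − 1)/33.11 = 1.264
NF = 10 log₁₀(1.264) = 1.02 dB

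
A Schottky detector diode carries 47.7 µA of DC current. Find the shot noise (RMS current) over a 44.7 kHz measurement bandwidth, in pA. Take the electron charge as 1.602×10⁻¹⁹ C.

827 pA

I_n = √(2qI·B)
2qI·B = 2 × 1.602×10⁻¹⁹ × 4.77×10⁻⁵ × 4.47×10⁴ = 6.83×10⁻¹⁹ A²
I_n = √(6.83×10⁻¹⁹) = 8.27×10⁻¹⁰ A = 827 pA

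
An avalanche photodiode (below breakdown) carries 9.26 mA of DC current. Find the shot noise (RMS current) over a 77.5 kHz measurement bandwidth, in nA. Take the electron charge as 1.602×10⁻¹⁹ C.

I_n = √(2qI·B)
2qI·B = 2 × 1.602×10⁻¹⁹ × 9.26×10⁻³ × 7.75×10⁴ = 2.30×10⁻¹⁶ A²
I_n = √(2.30×10⁻¹⁶) = 1.52×10⁻⁸ A = 15.2 nA

15.2 nA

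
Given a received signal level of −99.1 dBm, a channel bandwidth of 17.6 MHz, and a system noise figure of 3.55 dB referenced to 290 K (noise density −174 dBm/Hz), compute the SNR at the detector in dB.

Noise floor: N = −174 + 10 log₁₀(B) + NF
10 log₁₀(1.76×10⁷) = 72.46 dB
N = −174 + 72.46 + 3.55 = −97.99 dBm
SNR = P_sig − N = −99.1 − (−97.99) = −1.11 dB → −1.1 dB

−1.1 dB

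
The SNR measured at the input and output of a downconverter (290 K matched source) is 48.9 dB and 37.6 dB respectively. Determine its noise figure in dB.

11.3 dB

NF (dB) = SNR_in(dB) − SNR_out(dB) when the source is at T₀
NF = 48.9 − 37.6 = 11.3 dB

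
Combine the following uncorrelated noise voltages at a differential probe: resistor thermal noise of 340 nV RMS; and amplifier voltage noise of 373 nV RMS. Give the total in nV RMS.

Uncorrelated sources add in power (mean-square): V_tot = √(ΣV_i²)
V_tot = √[(3.40×10⁻⁷)² + (3.73×10⁻⁷)²] = 5.05×10⁻⁷ V = 505 nV

505 nV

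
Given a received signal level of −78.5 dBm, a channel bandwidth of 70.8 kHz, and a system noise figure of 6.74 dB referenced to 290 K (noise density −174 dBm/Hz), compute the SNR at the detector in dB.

Noise floor: N = −174 + 10 log₁₀(B) + NF
10 log₁₀(7.08×10⁴) = 48.5 dB
N = −174 + 48.5 + 6.74 = −118.76 dBm
SNR = P_sig − N = −78.5 − (−118.76) = 40.26 dB → 40.3 dB

40.3 dB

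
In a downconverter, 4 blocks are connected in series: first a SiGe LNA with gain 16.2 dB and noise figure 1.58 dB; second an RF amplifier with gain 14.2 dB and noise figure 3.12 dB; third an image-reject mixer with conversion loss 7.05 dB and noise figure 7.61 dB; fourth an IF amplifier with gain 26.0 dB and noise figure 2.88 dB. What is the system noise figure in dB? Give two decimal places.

Convert to linear (a loss of L dB is a gain of −L dB): F_i = 10^(NF_i/10), G_i = 10^(G_i,dB/10)
  Stage 1: F_1 = 10^(1.58/10) = 1.439, G_1 = 10^(16.2/10) = 41.69
  Stage 2: F_2 = 10^(3.12/10) = 2.051, G_2 = 10^(14.2/10) = 26.30
  Stage 3: F_3 = 10^(7.61/10) = 5.768, G_3 = 10^(−7.05/10) = 0.1972
  Stage 4: F_4 = 10^(2.88/10) = 1.941, G_4 = 10^(26.0/10) = 398.1
Friis cascade:
  F = 1.439 + (2.051 − 1)/41.69 + (5.768 − 1)/1096 + (1.941 − 1)/216.3 = 1.473
NF = 10 log₁₀(1.473) = 1.68 dB

1.68 dB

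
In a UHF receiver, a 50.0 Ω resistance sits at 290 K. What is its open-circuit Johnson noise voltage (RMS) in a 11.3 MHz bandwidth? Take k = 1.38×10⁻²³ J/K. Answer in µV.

3.01 µV

V_n = √(4kTRB)
4kTRB = 4 × 1.38×10⁻²³ × 290 × 5.00×10¹ × 1.13×10⁷ = 9.04×10⁻¹² V²
V_n = √(9.04×10⁻¹²) = 3.01×10⁻⁶ V = 3.01 µV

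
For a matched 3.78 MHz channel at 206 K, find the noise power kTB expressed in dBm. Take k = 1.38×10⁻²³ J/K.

−109.7 dBm

P_n = kTB = 1.38×10⁻²³ × 206 × 3.78×10⁶ = 1.07×10⁻¹⁴ W
In dBm: 10 log₁₀(1.07×10⁻¹⁴ / 10⁻³) = −109.7 dBm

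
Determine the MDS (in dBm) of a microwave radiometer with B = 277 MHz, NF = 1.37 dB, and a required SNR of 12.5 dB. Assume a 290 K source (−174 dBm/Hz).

−75.7 dBm

Sensitivity = −174 + 10 log₁₀(B) + NF + SNR_min
= −174 + 84.42 + 1.37 + 12.5
= −75.71 dBm → −75.7 dBm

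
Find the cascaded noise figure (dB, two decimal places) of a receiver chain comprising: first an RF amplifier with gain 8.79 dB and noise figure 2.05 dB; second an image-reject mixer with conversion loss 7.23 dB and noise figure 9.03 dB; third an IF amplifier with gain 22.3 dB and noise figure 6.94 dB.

7.23 dB

Convert to linear (a loss of L dB is a gain of −L dB): F_i = 10^(NF_i/10), G_i = 10^(G_i,dB/10)
  Stage 1: F_1 = 10^(2.05/10) = 1.603, G_1 = 10^(8.79/10) = 7.568
  Stage 2: F_2 = 10^(9.03/10) = 7.998, G_2 = 10^(−7.23/10) = 0.1892
  Stage 3: F_3 = 10^(6.94/10) = 4.943, G_3 = 10^(22.3/10) = 169.8
Friis cascade:
  F = 1.603 + (7.998 − 1)/7.568 + (4.943 − 1)/1.432 = 5.281
NF = 10 log₁₀(5.281) = 7.23 dB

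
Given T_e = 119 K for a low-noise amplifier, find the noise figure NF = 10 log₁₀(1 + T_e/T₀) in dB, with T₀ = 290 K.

1.49 dB

F = 1 + T_e/T₀ = 1 + 119/290 = 1.41034
NF = 10 log₁₀(1.41034) = 1.49 dB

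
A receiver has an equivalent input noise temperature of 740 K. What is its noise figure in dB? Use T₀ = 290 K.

5.50 dB

F = 1 + T_e/T₀ = 1 + 740/290 = 3.55172
NF = 10 log₁₀(3.55172) = 5.50 dB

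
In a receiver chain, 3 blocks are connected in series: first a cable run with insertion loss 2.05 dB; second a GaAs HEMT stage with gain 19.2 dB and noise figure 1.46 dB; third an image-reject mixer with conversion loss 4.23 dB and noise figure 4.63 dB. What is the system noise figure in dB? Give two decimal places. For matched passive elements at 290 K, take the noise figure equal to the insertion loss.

3.58 dB

Convert to linear (a loss of L dB is a gain of −L dB): F_i = 10^(NF_i/10), G_i = 10^(G_i,dB/10)
  Stage 1: F_1 = 10^(2.05/10) = 1.603, G_1 = 10^(−2.05/10) = 0.6237
  Stage 2: F_2 = 10^(1.46/10) = 1.400, G_2 = 10^(19.2/10) = 83.18
  Stage 3: F_3 = 10^(4.63/10) = 2.904, G_3 = 10^(−4.23/10) = 0.3776
Friis cascade:
  F = 1.603 + (1.400 − 1)/0.6237 + (2.904 − 1)/51.88 = 2.281
NF = 10 log₁₀(2.281) = 3.58 dB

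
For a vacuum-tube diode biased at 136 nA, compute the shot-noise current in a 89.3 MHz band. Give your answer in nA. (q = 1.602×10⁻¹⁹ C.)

1.97 nA

I_n = √(2qI·B)
2qI·B = 2 × 1.602×10⁻¹⁹ × 1.36×10⁻⁷ × 8.93×10⁷ = 3.89×10⁻¹⁸ A²
I_n = √(3.89×10⁻¹⁸) = 1.97×10⁻⁹ A = 1.97 nA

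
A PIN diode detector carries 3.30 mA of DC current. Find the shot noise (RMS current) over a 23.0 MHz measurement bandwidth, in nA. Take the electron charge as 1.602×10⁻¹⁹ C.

I_n = √(2qI·B)
2qI·B = 2 × 1.602×10⁻¹⁹ × 3.30×10⁻³ × 2.30×10⁷ = 2.43×10⁻¹⁴ A²
I_n = √(2.43×10⁻¹⁴) = 1.56×10⁻⁷ A = 156 nA

156 nA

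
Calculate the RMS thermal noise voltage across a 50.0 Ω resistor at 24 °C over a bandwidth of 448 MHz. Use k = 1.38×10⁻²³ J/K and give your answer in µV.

T = 24 °C + 273.15 = 297.15 K
V_n = √(4kTRB)
4kTRB = 4 × 1.38×10⁻²³ × 297.15 × 5.00×10¹ × 4.48×10⁸ = 3.67×10⁻¹⁰ V²
V_n = √(3.67×10⁻¹⁰) = 1.92×10⁻⁵ V = 19.2 µV

19.2 µV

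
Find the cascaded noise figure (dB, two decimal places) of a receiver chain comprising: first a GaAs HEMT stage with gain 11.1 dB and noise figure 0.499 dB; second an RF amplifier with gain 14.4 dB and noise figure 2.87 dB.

0.77 dB

Convert to linear (a loss of L dB is a gain of −L dB): F_i = 10^(NF_i/10), G_i = 10^(G_i,dB/10)
  Stage 1: F_1 = 10^(0.499/10) = 1.122, G_1 = 10^(11.1/10) = 12.88
  Stage 2: F_2 = 10^(2.87/10) = 1.936, G_2 = 10^(14.4/10) = 27.54
Friis cascade:
  F = 1.122 + (1.936 − 1)/12.88 = 1.194
NF = 10 log₁₀(1.194) = 0.77 dB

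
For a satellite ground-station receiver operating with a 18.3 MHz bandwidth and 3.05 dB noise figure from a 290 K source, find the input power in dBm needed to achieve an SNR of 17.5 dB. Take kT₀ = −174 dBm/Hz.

−80.8 dBm

Sensitivity = −174 + 10 log₁₀(B) + NF + SNR_min
= −174 + 72.62 + 3.05 + 17.5
= −80.83 dBm → −80.8 dBm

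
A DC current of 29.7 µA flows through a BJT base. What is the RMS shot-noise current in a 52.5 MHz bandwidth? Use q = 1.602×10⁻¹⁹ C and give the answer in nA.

22.4 nA

I_n = √(2qI·B)
2qI·B = 2 × 1.602×10⁻¹⁹ × 2.97×10⁻⁵ × 5.25×10⁷ = 5.00×10⁻¹⁶ A²
I_n = √(5.00×10⁻¹⁶) = 2.24×10⁻⁸ A = 22.4 nA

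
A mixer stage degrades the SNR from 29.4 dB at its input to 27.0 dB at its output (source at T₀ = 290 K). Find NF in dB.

2.4 dB

NF (dB) = SNR_in(dB) − SNR_out(dB) when the source is at T₀
NF = 29.4 − 27.0 = 2.4 dB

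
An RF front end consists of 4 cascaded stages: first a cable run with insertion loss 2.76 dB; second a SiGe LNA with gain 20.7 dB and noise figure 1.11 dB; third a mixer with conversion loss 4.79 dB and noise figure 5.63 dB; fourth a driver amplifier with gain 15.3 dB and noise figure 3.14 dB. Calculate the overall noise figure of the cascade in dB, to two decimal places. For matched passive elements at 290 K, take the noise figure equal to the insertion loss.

4.03 dB

Convert to linear (a loss of L dB is a gain of −L dB): F_i = 10^(NF_i/10), G_i = 10^(G_i,dB/10)
  Stage 1: F_1 = 10^(2.76/10) = 1.888, G_1 = 10^(−2.76/10) = 0.5297
  Stage 2: F_2 = 10^(1.11/10) = 1.291, G_2 = 10^(20.7/10) = 117.5
  Stage 3: F_3 = 10^(5.63/10) = 3.656, G_3 = 10^(−4.79/10) = 0.3319
  Stage 4: F_4 = 10^(3.14/10) = 2.061, G_4 = 10^(15.3/10) = 33.88
Friis cascade:
  F = 1.888 + (1.291 − 1)/0.5297 + (3.656 − 1)/62.23 + (2.061 − 1)/20.65 = 2.532
NF = 10 log₁₀(2.532) = 4.03 dB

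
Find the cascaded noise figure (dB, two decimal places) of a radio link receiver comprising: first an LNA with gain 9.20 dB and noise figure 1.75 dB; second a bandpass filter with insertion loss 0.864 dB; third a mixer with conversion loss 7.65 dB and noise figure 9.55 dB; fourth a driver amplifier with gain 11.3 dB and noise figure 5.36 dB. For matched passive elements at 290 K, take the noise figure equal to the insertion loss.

Convert to linear (a loss of L dB is a gain of −L dB): F_i = 10^(NF_i/10), G_i = 10^(G_i,dB/10)
  Stage 1: F_1 = 10^(1.75/10) = 1.496, G_1 = 10^(9.20/10) = 8.318
  Stage 2: F_2 = 10^(0.864/10) = 1.220, G_2 = 10^(−0.864/10) = 0.8196
  Stage 3: F_3 = 10^(9.55/10) = 9.016, G_3 = 10^(−7.65/10) = 0.1718
  Stage 4: F_4 = 10^(5.36/10) = 3.436, G_4 = 10^(11.3/10) = 13.49
Friis cascade:
  F = 1.496 + (1.220 − 1)/8.318 + (9.016 − 1)/6.817 + (3.436 − 1)/1.171 = 4.778
NF = 10 log₁₀(4.778) = 6.79 dB

6.79 dB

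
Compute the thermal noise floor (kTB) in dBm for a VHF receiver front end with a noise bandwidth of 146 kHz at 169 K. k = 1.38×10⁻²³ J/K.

P_n = kTB = 1.38×10⁻²³ × 169 × 1.46×10⁵ = 3.41×10⁻¹⁶ W
In dBm: 10 log₁₀(3.41×10⁻¹⁶ / 10⁻³) = −124.7 dBm

−124.7 dBm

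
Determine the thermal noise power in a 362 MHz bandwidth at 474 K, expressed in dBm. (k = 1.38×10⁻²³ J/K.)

P_n = kTB = 1.38×10⁻²³ × 474 × 3.62×10⁸ = 2.37×10⁻¹² W
In dBm: 10 log₁₀(2.37×10⁻¹² / 10⁻³) = −86.3 dBm

−86.3 dBm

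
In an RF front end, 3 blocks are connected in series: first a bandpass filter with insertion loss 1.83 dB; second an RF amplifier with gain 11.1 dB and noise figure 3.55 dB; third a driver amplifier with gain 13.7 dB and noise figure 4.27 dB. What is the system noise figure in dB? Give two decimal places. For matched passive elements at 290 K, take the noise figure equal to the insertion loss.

5.62 dB

Convert to linear (a loss of L dB is a gain of −L dB): F_i = 10^(NF_i/10), G_i = 10^(G_i,dB/10)
  Stage 1: F_1 = 10^(1.83/10) = 1.524, G_1 = 10^(−1.83/10) = 0.6561
  Stage 2: F_2 = 10^(3.55/10) = 2.265, G_2 = 10^(11.1/10) = 12.88
  Stage 3: F_3 = 10^(4.27/10) = 2.673, G_3 = 10^(13.7/10) = 23.44
Friis cascade:
  F = 1.524 + (2.265 − 1)/0.6561 + (2.673 − 1)/8.453 = 3.649
NF = 10 log₁₀(3.649) = 5.62 dB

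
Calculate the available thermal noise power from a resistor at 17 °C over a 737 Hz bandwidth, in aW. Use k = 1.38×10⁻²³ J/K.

2.95 aW

T = 17 °C + 273.15 = 290.15 K
P_n = kTB = 1.38×10⁻²³ × 290.15 × 7.37×10² = 2.95×10⁻¹⁸ W = 2.95 aW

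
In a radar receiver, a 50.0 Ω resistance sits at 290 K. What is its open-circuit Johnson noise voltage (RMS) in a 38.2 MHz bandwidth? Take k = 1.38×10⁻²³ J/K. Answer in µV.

V_n = √(4kTRB)
4kTRB = 4 × 1.38×10⁻²³ × 290 × 5.00×10¹ × 3.82×10⁷ = 3.06×10⁻¹¹ V²
V_n = √(3.06×10⁻¹¹) = 5.53×10⁻⁶ V = 5.53 µV

5.53 µV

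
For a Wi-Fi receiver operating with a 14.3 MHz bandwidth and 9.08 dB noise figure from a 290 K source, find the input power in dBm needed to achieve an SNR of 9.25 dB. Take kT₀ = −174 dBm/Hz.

−84.1 dBm

Sensitivity = −174 + 10 log₁₀(B) + NF + SNR_min
= −174 + 71.55 + 9.08 + 9.25
= −84.12 dBm → −84.1 dBm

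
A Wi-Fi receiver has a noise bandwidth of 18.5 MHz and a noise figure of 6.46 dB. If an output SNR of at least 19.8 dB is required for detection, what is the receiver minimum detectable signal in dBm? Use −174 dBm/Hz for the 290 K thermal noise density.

Sensitivity = −174 + 10 log₁₀(B) + NF + SNR_min
= −174 + 72.67 + 6.46 + 19.8
= −75.07 dBm → −75.1 dBm

−75.1 dBm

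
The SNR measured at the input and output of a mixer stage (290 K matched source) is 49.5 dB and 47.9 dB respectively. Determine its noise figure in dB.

NF (dB) = SNR_in(dB) − SNR_out(dB) when the source is at T₀
NF = 49.5 − 47.9 = 1.6 dB

1.6 dB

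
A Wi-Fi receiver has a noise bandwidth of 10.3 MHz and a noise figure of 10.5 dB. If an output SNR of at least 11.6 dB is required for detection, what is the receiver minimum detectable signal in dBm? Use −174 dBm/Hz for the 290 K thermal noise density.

Sensitivity = −174 + 10 log₁₀(B) + NF + SNR_min
= −174 + 70.13 + 10.5 + 11.6
= −81.77 dBm → −81.8 dBm

−81.8 dBm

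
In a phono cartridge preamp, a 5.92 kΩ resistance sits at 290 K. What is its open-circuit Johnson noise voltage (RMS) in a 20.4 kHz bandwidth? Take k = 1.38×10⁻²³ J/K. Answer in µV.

1.39 µV

V_n = √(4kTRB)
4kTRB = 4 × 1.38×10⁻²³ × 290 × 5.92×10³ × 2.04×10⁴ = 1.93×10⁻¹² V²
V_n = √(1.93×10⁻¹²) = 1.39×10⁻⁶ V = 1.39 µV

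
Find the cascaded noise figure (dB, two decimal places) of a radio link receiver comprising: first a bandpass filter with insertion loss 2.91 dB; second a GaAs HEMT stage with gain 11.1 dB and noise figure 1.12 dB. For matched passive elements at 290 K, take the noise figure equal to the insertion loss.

Convert to linear (a loss of L dB is a gain of −L dB): F_i = 10^(NF_i/10), G_i = 10^(G_i,dB/10)
  Stage 1: F_1 = 10^(2.91/10) = 1.954, G_1 = 10^(−2.91/10) = 0.5117
  Stage 2: F_2 = 10^(1.12/10) = 1.294, G_2 = 10^(11.1/10) = 12.88
Friis cascade:
  F = 1.954 + (1.294 − 1)/0.5117 = 2.529
NF = 10 log₁₀(2.529) = 4.03 dB

4.03 dB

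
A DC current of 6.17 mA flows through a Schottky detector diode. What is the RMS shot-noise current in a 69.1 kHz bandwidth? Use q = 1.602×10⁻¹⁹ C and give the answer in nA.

11.7 nA

I_n = √(2qI·B)
2qI·B = 2 × 1.602×10⁻¹⁹ × 6.17×10⁻³ × 6.91×10⁴ = 1.37×10⁻¹⁶ A²
I_n = √(1.37×10⁻¹⁶) = 1.17×10⁻⁸ A = 11.7 nA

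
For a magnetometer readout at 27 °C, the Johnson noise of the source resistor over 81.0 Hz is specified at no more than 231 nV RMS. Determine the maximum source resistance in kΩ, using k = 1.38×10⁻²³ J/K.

T = 27 °C + 273.15 = 300.15 K
Johnson–Nyquist: V_n = √(4kTRB) ⇒ R = V_n² / (4kTB)
4kTB = 4 × 1.38×10⁻²³ × 300.15 × 8.10×10¹ = 1.34×10⁻¹⁸
R = (2.31×10⁻⁷)² / 1.34×10⁻¹⁸ = 3.98×10⁴ Ω = 39.8 kΩ

39.8 kΩ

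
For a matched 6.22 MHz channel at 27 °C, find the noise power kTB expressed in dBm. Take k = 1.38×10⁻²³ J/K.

−105.9 dBm

T = 27 °C + 273.15 = 300.15 K
P_n = kTB = 1.38×10⁻²³ × 300.15 × 6.22×10⁶ = 2.58×10⁻¹⁴ W
In dBm: 10 log₁₀(2.58×10⁻¹⁴ / 10⁻³) = −105.9 dBm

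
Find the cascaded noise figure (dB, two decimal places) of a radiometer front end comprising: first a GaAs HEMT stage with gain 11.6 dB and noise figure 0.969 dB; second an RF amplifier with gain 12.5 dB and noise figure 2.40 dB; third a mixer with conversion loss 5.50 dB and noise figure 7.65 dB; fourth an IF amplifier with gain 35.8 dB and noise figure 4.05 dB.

Convert to linear (a loss of L dB is a gain of −L dB): F_i = 10^(NF_i/10), G_i = 10^(G_i,dB/10)
  Stage 1: F_1 = 10^(0.969/10) = 1.250, G_1 = 10^(11.6/10) = 14.45
  Stage 2: F_2 = 10^(2.40/10) = 1.738, G_2 = 10^(12.5/10) = 17.78
  Stage 3: F_3 = 10^(7.65/10) = 5.821, G_3 = 10^(−5.50/10) = 0.2818
  Stage 4: F_4 = 10^(4.05/10) = 2.541, G_4 = 10^(35.8/10) = 3802
Friis cascade:
  F = 1.250 + (1.738 − 1)/14.45 + (5.821 − 1)/257.0 + (2.541 − 1)/72.44 = 1.341
NF = 10 log₁₀(1.341) = 1.27 dB

1.27 dB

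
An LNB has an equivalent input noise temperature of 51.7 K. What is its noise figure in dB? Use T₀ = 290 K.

F = 1 + T_e/T₀ = 1 + 51.7/290 = 1.17828
NF = 10 log₁₀(1.17828) = 0.712 dB

0.712 dB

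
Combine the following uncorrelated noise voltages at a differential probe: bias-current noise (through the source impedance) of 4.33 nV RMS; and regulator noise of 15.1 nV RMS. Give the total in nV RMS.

Uncorrelated sources add in power (mean-square): V_tot = √(ΣV_i²)
V_tot = √[(4.33×10⁻⁹)² + (1.51×10⁻⁸)²] = 1.57×10⁻⁸ V = 15.7 nV

15.7 nV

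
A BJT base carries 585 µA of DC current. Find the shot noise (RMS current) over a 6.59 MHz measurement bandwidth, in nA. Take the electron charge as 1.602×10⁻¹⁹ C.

I_n = √(2qI·B)
2qI·B = 2 × 1.602×10⁻¹⁹ × 5.85×10⁻⁴ × 6.59×10⁶ = 1.24×10⁻¹⁵ A²
I_n = √(1.24×10⁻¹⁵) = 3.51×10⁻⁸ A = 35.1 nA

35.1 nA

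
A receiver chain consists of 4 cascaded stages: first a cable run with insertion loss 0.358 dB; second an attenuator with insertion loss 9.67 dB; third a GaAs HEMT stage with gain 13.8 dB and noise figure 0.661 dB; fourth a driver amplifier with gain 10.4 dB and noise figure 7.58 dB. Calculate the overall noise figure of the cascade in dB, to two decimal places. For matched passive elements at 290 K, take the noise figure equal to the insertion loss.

Convert to linear (a loss of L dB is a gain of −L dB): F_i = 10^(NF_i/10), G_i = 10^(G_i,dB/10)
  Stage 1: F_1 = 10^(0.358/10) = 1.086, G_1 = 10^(−0.358/10) = 0.9209
  Stage 2: F_2 = 10^(9.67/10) = 9.268, G_2 = 10^(−9.67/10) = 0.1079
  Stage 3: F_3 = 10^(0.661/10) = 1.164, G_3 = 10^(13.8/10) = 23.99
  Stage 4: F_4 = 10^(7.58/10) = 5.728, G_4 = 10^(10.4/10) = 10.96
Friis cascade:
  F = 1.086 + (9.268 − 1)/0.9209 + (1.164 − 1)/0.09936 + (5.728 − 1)/2.383 = 13.70
NF = 10 log₁₀(13.70) = 11.37 dB

11.37 dB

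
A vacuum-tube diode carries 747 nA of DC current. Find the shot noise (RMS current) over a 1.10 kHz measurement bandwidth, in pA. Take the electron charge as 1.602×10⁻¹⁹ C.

I_n = √(2qI·B)
2qI·B = 2 × 1.602×10⁻¹⁹ × 7.47×10⁻⁷ × 1.10×10³ = 2.63×10⁻²² A²
I_n = √(2.63×10⁻²²) = 1.62×10⁻¹¹ A = 16.2 pA

16.2 pA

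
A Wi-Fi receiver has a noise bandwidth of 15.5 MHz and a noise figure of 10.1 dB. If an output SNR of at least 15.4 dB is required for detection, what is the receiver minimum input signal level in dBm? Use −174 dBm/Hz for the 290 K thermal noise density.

−76.6 dBm

Sensitivity = −174 + 10 log₁₀(B) + NF + SNR_min
= −174 + 71.9 + 10.1 + 15.4
= −76.6 dBm → −76.6 dBm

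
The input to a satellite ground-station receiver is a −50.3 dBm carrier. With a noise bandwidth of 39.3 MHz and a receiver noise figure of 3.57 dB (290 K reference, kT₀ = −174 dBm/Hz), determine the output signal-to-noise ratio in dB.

Noise floor: N = −174 + 10 log₁₀(B) + NF
10 log₁₀(3.93×10⁷) = 75.94 dB
N = −174 + 75.94 + 3.57 = −94.49 dBm
SNR = P_sig − N = −50.3 − (−94.49) = 44.19 dB → 44.2 dB

44.2 dB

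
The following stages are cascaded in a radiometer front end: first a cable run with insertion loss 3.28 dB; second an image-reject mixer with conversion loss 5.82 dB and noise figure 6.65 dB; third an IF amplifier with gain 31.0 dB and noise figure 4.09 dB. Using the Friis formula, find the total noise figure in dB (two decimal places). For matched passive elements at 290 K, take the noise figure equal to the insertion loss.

Convert to linear (a loss of L dB is a gain of −L dB): F_i = 10^(NF_i/10), G_i = 10^(G_i,dB/10)
  Stage 1: F_1 = 10^(3.28/10) = 2.128, G_1 = 10^(−3.28/10) = 0.4699
  Stage 2: F_2 = 10^(6.65/10) = 4.624, G_2 = 10^(−5.82/10) = 0.2618
  Stage 3: F_3 = 10^(4.09/10) = 2.564, G_3 = 10^(31.0/10) = 1259
Friis cascade:
  F = 2.128 + (4.624 − 1)/0.4699 + (2.564 − 1)/0.1230 = 22.56
NF = 10 log₁₀(22.56) = 13.53 dB

13.53 dB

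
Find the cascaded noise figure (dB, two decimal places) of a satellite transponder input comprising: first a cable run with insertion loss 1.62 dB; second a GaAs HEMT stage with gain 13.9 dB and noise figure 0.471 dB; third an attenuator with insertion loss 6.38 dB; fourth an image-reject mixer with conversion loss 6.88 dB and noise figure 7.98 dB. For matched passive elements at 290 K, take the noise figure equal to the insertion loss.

Convert to linear (a loss of L dB is a gain of −L dB): F_i = 10^(NF_i/10), G_i = 10^(G_i,dB/10)
  Stage 1: F_1 = 10^(1.62/10) = 1.452, G_1 = 10^(−1.62/10) = 0.6887
  Stage 2: F_2 = 10^(0.471/10) = 1.115, G_2 = 10^(13.9/10) = 24.55
  Stage 3: F_3 = 10^(6.38/10) = 4.345, G_3 = 10^(−6.38/10) = 0.2301
  Stage 4: F_4 = 10^(7.98/10) = 6.281, G_4 = 10^(−6.88/10) = 0.2051
Friis cascade:
  F = 1.452 + (1.115 − 1)/0.6887 + (4.345 − 1)/16.90 + (6.281 − 1)/3.890 = 3.174
NF = 10 log₁₀(3.174) = 5.02 dB

5.02 dB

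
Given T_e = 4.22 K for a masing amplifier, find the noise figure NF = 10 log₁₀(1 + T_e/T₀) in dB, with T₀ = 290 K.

0.063 dB

F = 1 + T_e/T₀ = 1 + 4.22/290 = 1.01455
NF = 10 log₁₀(1.01455) = 0.063 dB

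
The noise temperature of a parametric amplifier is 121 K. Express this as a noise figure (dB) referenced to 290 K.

F = 1 + T_e/T₀ = 1 + 121/290 = 1.41724
NF = 10 log₁₀(1.41724) = 1.51 dB

1.51 dB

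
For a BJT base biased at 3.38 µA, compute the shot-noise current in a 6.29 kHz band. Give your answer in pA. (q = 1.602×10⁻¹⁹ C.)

82.5 pA

I_n = √(2qI·B)
2qI·B = 2 × 1.602×10⁻¹⁹ × 3.38×10⁻⁶ × 6.29×10³ = 6.81×10⁻²¹ A²
I_n = √(6.81×10⁻²¹) = 8.25×10⁻¹¹ A = 82.5 pA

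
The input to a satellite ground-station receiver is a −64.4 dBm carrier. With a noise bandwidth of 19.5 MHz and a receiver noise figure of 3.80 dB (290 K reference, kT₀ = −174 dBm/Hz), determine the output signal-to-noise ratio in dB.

Noise floor: N = −174 + 10 log₁₀(B) + NF
10 log₁₀(1.95×10⁷) = 72.9 dB
N = −174 + 72.9 + 3.80 = −97.30 dBm
SNR = P_sig − N = −64.4 − (−97.30) = 32.90 dB → 32.9 dB

32.9 dB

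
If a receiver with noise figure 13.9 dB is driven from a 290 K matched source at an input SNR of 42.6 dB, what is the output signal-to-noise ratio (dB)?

By definition F = SNR_in/SNR_out, so in dB: SNR_out = SNR_in − NF
SNR_out = 42.6 − 13.9 = 28.7 dB

28.7 dB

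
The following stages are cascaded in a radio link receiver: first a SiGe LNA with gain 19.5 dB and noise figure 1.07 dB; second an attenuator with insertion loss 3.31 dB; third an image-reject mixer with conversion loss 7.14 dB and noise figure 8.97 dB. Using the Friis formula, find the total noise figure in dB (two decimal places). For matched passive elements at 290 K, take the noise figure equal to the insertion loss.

Convert to linear (a loss of L dB is a gain of −L dB): F_i = 10^(NF_i/10), G_i = 10^(G_i,dB/10)
  Stage 1: F_1 = 10^(1.07/10) = 1.279, G_1 = 10^(19.5/10) = 89.13
  Stage 2: F_2 = 10^(3.31/10) = 2.143, G_2 = 10^(−3.31/10) = 0.4667
  Stage 3: F_3 = 10^(8.97/10) = 7.889, G_3 = 10^(−7.14/10) = 0.1932
Friis cascade:
  F = 1.279 + (2.143 − 1)/89.13 + (7.889 − 1)/41.59 = 1.458
NF = 10 log₁₀(1.458) = 1.64 dB

1.64 dB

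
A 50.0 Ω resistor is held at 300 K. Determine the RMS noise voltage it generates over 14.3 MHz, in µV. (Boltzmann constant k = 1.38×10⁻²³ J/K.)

V_n = √(4kTRB)
4kTRB = 4 × 1.38×10⁻²³ × 300 × 5.00×10¹ × 1.43×10⁷ = 1.18×10⁻¹¹ V²
V_n = √(1.18×10⁻¹¹) = 3.44×10⁻⁶ V = 3.44 µV

3.44 µV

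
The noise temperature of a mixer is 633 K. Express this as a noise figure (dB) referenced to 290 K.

5.03 dB

F = 1 + T_e/T₀ = 1 + 633/290 = 3.18276
NF = 10 log₁₀(3.18276) = 5.03 dB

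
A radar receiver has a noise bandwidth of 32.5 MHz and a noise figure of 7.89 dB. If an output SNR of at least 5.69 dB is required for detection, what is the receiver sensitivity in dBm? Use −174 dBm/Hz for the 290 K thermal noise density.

Sensitivity = −174 + 10 log₁₀(B) + NF + SNR_min
= −174 + 75.12 + 7.89 + 5.69
= −85.30 dBm → −85.3 dBm

−85.3 dBm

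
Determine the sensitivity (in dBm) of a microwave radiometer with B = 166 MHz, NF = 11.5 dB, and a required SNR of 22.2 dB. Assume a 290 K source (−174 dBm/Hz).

Sensitivity = −174 + 10 log₁₀(B) + NF + SNR_min
= −174 + 82.2 + 11.5 + 22.2
= −58.1 dBm → −58.1 dBm

−58.1 dBm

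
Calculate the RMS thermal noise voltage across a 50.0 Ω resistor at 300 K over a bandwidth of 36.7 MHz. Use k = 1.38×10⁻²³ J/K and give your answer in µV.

5.51 µV

V_n = √(4kTRB)
4kTRB = 4 × 1.38×10⁻²³ × 300 × 5.00×10¹ × 3.67×10⁷ = 3.04×10⁻¹¹ V²
V_n = √(3.04×10⁻¹¹) = 5.51×10⁻⁶ V = 5.51 µV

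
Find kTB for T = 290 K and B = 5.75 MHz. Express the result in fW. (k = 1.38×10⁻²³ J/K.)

23.0 fW

P_n = kTB = 1.38×10⁻²³ × 290 × 5.75×10⁶ = 2.30×10⁻¹⁴ W = 23.0 fW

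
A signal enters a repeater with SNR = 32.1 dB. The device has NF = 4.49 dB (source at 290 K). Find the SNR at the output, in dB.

By definition F = SNR_in/SNR_out, so in dB: SNR_out = SNR_in − NF
SNR_out = 32.1 − 4.49 = 27.61 dB

27.61 dB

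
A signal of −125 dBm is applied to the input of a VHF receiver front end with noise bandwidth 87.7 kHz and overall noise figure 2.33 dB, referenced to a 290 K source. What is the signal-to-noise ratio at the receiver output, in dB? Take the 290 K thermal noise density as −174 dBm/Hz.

Noise floor: N = −174 + 10 log₁₀(B) + NF
10 log₁₀(8.77×10⁴) = 49.43 dB
N = −174 + 49.43 + 2.33 = −122.24 dBm
SNR = P_sig − N = −125 − (−122.24) = −2.76 dB → −2.8 dB

−2.8 dB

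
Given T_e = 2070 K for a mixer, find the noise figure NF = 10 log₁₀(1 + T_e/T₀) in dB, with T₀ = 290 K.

9.11 dB

F = 1 + T_e/T₀ = 1 + 2070/290 = 8.13793
NF = 10 log₁₀(8.13793) = 9.11 dB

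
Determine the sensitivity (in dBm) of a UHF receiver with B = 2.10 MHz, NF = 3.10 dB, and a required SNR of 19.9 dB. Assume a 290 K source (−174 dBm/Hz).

−87.8 dBm

Sensitivity = −174 + 10 log₁₀(B) + NF + SNR_min
= −174 + 63.22 + 3.10 + 19.9
= −87.78 dBm → −87.8 dBm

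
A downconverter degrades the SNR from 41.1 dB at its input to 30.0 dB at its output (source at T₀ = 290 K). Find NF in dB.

11.1 dB

NF (dB) = SNR_in(dB) − SNR_out(dB) when the source is at T₀
NF = 41.1 − 30.0 = 11.1 dB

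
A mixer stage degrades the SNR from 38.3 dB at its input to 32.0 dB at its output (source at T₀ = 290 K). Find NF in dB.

NF (dB) = SNR_in(dB) − SNR_out(dB) when the source is at T₀
NF = 38.3 − 32.0 = 6.3 dB

6.3 dB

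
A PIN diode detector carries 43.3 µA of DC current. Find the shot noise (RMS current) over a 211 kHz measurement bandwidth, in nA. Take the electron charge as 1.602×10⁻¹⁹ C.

I_n = √(2qI·B)
2qI·B = 2 × 1.602×10⁻¹⁹ × 4.33×10⁻⁵ × 2.11×10⁵ = 2.93×10⁻¹⁸ A²
I_n = √(2.93×10⁻¹⁸) = 1.71×10⁻⁹ A = 1.71 nA

1.71 nA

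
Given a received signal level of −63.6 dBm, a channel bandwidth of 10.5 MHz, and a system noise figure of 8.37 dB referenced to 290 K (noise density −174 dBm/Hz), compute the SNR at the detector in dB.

31.8 dB

Noise floor: N = −174 + 10 log₁₀(B) + NF
10 log₁₀(1.05×10⁷) = 70.21 dB
N = −174 + 70.21 + 8.37 = −95.42 dBm
SNR = P_sig − N = −63.6 − (−95.42) = 31.82 dB → 31.8 dB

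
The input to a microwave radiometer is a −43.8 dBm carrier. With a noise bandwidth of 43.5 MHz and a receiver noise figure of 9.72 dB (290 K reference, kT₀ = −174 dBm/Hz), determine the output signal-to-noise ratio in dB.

44.1 dB

Noise floor: N = −174 + 10 log₁₀(B) + NF
10 log₁₀(4.35×10⁷) = 76.38 dB
N = −174 + 76.38 + 9.72 = −87.90 dBm
SNR = P_sig − N = −43.8 − (−87.90) = 44.10 dB → 44.1 dB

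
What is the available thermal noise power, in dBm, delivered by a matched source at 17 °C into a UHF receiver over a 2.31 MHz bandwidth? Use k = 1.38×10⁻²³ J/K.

−110.3 dBm

T = 17 °C + 273.15 = 290.15 K
P_n = kTB = 1.38×10⁻²³ × 290.15 × 2.31×10⁶ = 9.25×10⁻¹⁵ W
In dBm: 10 log₁₀(9.25×10⁻¹⁵ / 10⁻³) = −110.3 dBm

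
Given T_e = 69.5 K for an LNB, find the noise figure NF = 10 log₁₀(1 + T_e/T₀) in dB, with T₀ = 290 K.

0.933 dB

F = 1 + T_e/T₀ = 1 + 69.5/290 = 1.23966
NF = 10 log₁₀(1.23966) = 0.933 dB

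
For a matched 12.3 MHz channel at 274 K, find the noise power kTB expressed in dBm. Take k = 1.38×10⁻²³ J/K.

−103.3 dBm

P_n = kTB = 1.38×10⁻²³ × 274 × 1.23×10⁷ = 4.65×10⁻¹⁴ W
In dBm: 10 log₁₀(4.65×10⁻¹⁴ / 10⁻³) = −103.3 dBm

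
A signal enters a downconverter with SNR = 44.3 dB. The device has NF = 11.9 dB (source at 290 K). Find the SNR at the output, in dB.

32.4 dB

By definition F = SNR_in/SNR_out, so in dB: SNR_out = SNR_in − NF
SNR_out = 44.3 − 11.9 = 32.4 dB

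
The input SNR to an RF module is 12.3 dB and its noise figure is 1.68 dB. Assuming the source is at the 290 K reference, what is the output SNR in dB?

10.62 dB

By definition F = SNR_in/SNR_out, so in dB: SNR_out = SNR_in − NF
SNR_out = 12.3 − 1.68 = 10.62 dB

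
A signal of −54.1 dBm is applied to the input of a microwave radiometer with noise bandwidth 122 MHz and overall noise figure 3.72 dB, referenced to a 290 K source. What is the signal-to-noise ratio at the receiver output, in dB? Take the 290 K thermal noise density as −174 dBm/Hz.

35.3 dB

Noise floor: N = −174 + 10 log₁₀(B) + NF
10 log₁₀(1.22×10⁸) = 80.86 dB
N = −174 + 80.86 + 3.72 = −89.42 dBm
SNR = P_sig − N = −54.1 − (−89.42) = 35.32 dB → 35.3 dB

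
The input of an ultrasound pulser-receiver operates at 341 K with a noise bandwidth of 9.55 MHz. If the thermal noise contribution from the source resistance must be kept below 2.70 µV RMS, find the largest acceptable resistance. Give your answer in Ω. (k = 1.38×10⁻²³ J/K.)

Johnson–Nyquist: V_n = √(4kTRB) ⇒ R = V_n² / (4kTB)
4kTB = 4 × 1.38×10⁻²³ × 341 × 9.55×10⁶ = 1.80×10⁻¹³
R = (2.70×10⁻⁶)² / 1.80×10⁻¹³ = 4.06×10¹ Ω = 40.6 Ω

40.6 Ω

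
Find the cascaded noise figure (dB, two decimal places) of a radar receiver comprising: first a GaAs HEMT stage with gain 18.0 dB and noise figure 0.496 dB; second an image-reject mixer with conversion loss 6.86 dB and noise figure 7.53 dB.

0.77 dB

Convert to linear (a loss of L dB is a gain of −L dB): F_i = 10^(NF_i/10), G_i = 10^(G_i,dB/10)
  Stage 1: F_1 = 10^(0.496/10) = 1.121, G_1 = 10^(18.0/10) = 63.10
  Stage 2: F_2 = 10^(7.53/10) = 5.662, G_2 = 10^(−6.86/10) = 0.2061
Friis cascade:
  F = 1.121 + (5.662 − 1)/63.10 = 1.195
NF = 10 log₁₀(1.195) = 0.77 dB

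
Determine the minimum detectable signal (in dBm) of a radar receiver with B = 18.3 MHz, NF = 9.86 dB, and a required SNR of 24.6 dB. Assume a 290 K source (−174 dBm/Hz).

Sensitivity = −174 + 10 log₁₀(B) + NF + SNR_min
= −174 + 72.62 + 9.86 + 24.6
= −66.92 dBm → −66.9 dBm

−66.9 dBm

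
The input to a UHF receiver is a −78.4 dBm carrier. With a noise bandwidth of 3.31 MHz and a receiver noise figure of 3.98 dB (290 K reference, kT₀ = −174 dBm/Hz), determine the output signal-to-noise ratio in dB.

Noise floor: N = −174 + 10 log₁₀(B) + NF
10 log₁₀(3.31×10⁶) = 65.2 dB
N = −174 + 65.2 + 3.98 = −104.82 dBm
SNR = P_sig − N = −78.4 − (−104.82) = 26.42 dB → 26.4 dB

26.4 dB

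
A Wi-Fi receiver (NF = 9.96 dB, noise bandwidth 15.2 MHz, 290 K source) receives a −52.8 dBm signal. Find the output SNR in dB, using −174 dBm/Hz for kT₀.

Noise floor: N = −174 + 10 log₁₀(B) + NF
10 log₁₀(1.52×10⁷) = 71.82 dB
N = −174 + 71.82 + 9.96 = −92.22 dBm
SNR = P_sig − N = −52.8 − (−92.22) = 39.42 dB → 39.4 dB

39.4 dB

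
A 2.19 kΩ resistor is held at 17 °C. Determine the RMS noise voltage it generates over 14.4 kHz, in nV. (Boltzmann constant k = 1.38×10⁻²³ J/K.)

T = 17 °C + 273.15 = 290.15 K
V_n = √(4kTRB)
4kTRB = 4 × 1.38×10⁻²³ × 290.15 × 2.19×10³ × 1.44×10⁴ = 5.05×10⁻¹³ V²
V_n = √(5.05×10⁻¹³) = 7.11×10⁻⁷ V = 711 nV

711 nV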